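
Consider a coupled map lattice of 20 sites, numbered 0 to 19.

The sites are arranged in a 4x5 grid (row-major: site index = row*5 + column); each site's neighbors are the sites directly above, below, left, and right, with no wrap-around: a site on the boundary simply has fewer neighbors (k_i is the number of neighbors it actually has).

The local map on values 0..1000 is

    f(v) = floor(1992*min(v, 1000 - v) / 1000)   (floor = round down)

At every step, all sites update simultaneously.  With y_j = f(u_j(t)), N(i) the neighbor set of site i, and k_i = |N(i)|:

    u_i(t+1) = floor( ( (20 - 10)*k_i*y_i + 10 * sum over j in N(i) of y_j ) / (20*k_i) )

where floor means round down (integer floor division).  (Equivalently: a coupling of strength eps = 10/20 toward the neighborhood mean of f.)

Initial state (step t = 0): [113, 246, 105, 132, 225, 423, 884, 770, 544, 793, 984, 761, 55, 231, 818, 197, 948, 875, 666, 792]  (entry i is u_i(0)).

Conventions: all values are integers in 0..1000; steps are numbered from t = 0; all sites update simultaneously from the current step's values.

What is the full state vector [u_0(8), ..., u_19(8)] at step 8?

Answer: [865, 627, 457, 658, 817, 780, 625, 538, 696, 765, 409, 301, 320, 474, 567, 349, 303, 328, 479, 575]

Derivation:
t=0: [113, 246, 105, 132, 225, 423, 884, 770, 544, 793, 984, 761, 55, 231, 818, 197, 948, 875, 666, 792]
t=1: [445, 355, 306, 391, 392, 502, 398, 411, 653, 492, 300, 297, 259, 485, 395, 229, 237, 270, 519, 463]
t=2: [867, 734, 688, 735, 829, 875, 784, 734, 788, 866, 638, 592, 621, 851, 871, 495, 500, 592, 883, 897]
t=3: [326, 483, 574, 494, 368, 360, 479, 542, 413, 302, 701, 768, 683, 356, 255, 922, 933, 736, 335, 224]
t=4: [744, 889, 900, 892, 762, 724, 858, 862, 811, 644, 519, 520, 641, 682, 546, 259, 256, 501, 613, 516]
t=5: [447, 275, 217, 282, 468, 566, 391, 333, 416, 646, 815, 786, 714, 662, 836, 624, 665, 829, 816, 900]
t=6: [797, 623, 511, 645, 782, 771, 701, 657, 739, 700, 523, 510, 547, 597, 425, 632, 585, 437, 385, 272]
t=7: [503, 703, 843, 674, 543, 552, 655, 715, 608, 598, 835, 897, 867, 780, 746, 810, 842, 850, 751, 673]
t=8: [865, 627, 457, 658, 817, 780, 625, 538, 696, 765, 409, 301, 320, 474, 567, 349, 303, 328, 479, 575]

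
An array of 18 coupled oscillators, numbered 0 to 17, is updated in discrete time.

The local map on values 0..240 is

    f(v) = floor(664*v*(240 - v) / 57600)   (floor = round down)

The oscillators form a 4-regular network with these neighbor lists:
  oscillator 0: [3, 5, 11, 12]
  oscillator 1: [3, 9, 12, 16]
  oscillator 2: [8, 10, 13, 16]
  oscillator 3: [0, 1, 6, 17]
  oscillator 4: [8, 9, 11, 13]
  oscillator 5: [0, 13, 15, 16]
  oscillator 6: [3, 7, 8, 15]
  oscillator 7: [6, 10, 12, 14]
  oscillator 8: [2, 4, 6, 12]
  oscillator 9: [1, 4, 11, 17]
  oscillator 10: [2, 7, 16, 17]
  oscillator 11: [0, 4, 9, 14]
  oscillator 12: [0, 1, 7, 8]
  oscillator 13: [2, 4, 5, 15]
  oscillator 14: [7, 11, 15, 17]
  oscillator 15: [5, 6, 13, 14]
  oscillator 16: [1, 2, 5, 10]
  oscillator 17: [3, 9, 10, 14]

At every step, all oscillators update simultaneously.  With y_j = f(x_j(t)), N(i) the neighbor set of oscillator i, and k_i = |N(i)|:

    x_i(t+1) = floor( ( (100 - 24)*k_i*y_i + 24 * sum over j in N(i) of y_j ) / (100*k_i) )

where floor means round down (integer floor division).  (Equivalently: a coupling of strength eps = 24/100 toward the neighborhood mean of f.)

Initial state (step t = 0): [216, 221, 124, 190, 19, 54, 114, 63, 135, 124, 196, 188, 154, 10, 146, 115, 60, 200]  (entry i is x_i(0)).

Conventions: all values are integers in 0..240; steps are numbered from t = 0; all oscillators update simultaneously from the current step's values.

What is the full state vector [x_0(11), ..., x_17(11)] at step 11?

Simulating step by step:
t=0: [216, 221, 124, 190, 19, 54, 114, 63, 135, 124, 196, 188, 154, 10, 146, 115, 60, 200]
t=1: [74, 69, 150, 104, 64, 109, 159, 131, 155, 143, 105, 110, 139, 49, 149, 153, 119, 101]
t=2: [146, 142, 152, 159, 132, 158, 150, 162, 150, 156, 162, 159, 157, 117, 157, 150, 162, 160]
t=3: [155, 157, 153, 149, 161, 150, 153, 146, 155, 151, 145, 149, 151, 162, 149, 154, 146, 147]
t=4: [152, 151, 153, 155, 147, 154, 153, 157, 151, 153, 157, 154, 153, 146, 155, 152, 157, 156]
t=5: [153, 153, 153, 151, 156, 152, 152, 150, 154, 153, 150, 152, 153, 157, 151, 153, 150, 151]
t=6: [153, 153, 153, 153, 151, 153, 153, 154, 152, 153, 154, 153, 153, 150, 154, 153, 154, 154]
t=7: [153, 152, 153, 152, 153, 153, 153, 152, 153, 153, 152, 153, 153, 154, 152, 153, 152, 152]
t=8: [153, 153, 153, 153, 152, 153, 153, 153, 153, 153, 153, 153, 153, 152, 153, 153, 153, 153]
t=9: [153, 153, 153, 153, 153, 153, 153, 153, 153, 153, 153, 153, 153, 153, 153, 153, 153, 153]
t=10: [153, 153, 153, 153, 153, 153, 153, 153, 153, 153, 153, 153, 153, 153, 153, 153, 153, 153]
t=11: [153, 153, 153, 153, 153, 153, 153, 153, 153, 153, 153, 153, 153, 153, 153, 153, 153, 153]

Answer: [153, 153, 153, 153, 153, 153, 153, 153, 153, 153, 153, 153, 153, 153, 153, 153, 153, 153]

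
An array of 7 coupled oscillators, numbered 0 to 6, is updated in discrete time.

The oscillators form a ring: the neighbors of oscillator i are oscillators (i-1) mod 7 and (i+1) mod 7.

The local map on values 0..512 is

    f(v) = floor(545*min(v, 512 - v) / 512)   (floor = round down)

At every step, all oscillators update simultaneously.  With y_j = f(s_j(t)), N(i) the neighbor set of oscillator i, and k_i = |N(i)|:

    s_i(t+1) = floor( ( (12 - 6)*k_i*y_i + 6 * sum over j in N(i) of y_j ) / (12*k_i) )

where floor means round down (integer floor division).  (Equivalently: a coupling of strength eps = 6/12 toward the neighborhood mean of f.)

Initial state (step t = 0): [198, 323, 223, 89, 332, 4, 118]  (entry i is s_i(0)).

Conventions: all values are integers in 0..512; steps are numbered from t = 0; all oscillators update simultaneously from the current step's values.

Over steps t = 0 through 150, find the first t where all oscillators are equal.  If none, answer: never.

Answer: 26
Key observation: Synchronization is absorbing here: once all oscillators are equal they stay equal, and step 26 is the first all-equal step.

Derivation:
t=0: [198, 323, 223, 89, 332, 4, 118]  (not all equal)
t=1: [186, 212, 192, 154, 120, 81, 116]  (not all equal)
t=2: [185, 212, 199, 164, 125, 105, 132]  (not all equal)
t=3: [189, 214, 205, 173, 137, 123, 146]  (not all equal)
t=4: [196, 218, 211, 182, 151, 140, 160]  (not all equal)
t=5: [204, 224, 218, 192, 165, 157, 174]  (not all equal)
t=6: [214, 231, 226, 203, 180, 173, 188]  (not all equal)
t=7: [224, 239, 235, 215, 195, 189, 202]  (not all equal)
t=8: [236, 249, 245, 228, 210, 206, 217]  (not all equal)
t=9: [249, 260, 256, 241, 226, 222, 232]  (not all equal)
t=10: [261, 268, 267, 256, 243, 239, 248]  (not all equal)
t=11: [264, 261, 262, 265, 260, 257, 261]  (not all equal)
t=12: [265, 265, 265, 264, 267, 269, 267]  (not all equal)
t=13: [261, 262, 262, 262, 260, 259, 260]  (not all equal)
t=14: [267, 266, 266, 266, 267, 268, 268]  (not all equal)
t=15: [260, 260, 261, 260, 260, 259, 259]  (not all equal)
t=16: [268, 267, 267, 267, 268, 268, 268]  (not all equal)
t=17: [259, 259, 260, 259, 259, 259, 259]  (not all equal)
t=18: [269, 268, 268, 268, 269, 269, 269]  (not all equal)
t=19: [258, 258, 259, 258, 258, 258, 258]  (not all equal)
t=20: [270, 269, 269, 269, 270, 270, 270]  (not all equal)
t=21: [257, 257, 258, 257, 257, 257, 257]  (not all equal)
t=22: [271, 270, 270, 270, 271, 271, 271]  (not all equal)
t=23: [256, 256, 257, 256, 256, 256, 256]  (not all equal)
t=24: [272, 271, 271, 271, 272, 272, 272]  (not all equal)
t=25: [255, 255, 256, 255, 255, 255, 255]  (not all equal)
t=26: [271, 271, 271, 271, 271, 271, 271]  (all equal)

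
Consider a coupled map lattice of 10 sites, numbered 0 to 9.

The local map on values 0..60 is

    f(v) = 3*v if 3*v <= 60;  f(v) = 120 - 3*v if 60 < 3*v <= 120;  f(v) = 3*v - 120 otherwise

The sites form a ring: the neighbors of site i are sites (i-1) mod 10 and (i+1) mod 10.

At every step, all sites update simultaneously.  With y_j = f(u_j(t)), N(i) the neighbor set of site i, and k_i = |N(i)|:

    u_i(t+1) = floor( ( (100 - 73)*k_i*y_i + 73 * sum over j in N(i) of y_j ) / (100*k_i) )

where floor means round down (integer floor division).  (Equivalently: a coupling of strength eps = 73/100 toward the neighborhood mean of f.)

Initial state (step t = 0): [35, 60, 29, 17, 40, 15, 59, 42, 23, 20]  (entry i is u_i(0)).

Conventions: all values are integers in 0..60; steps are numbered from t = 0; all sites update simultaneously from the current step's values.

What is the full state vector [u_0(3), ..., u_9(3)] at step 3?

Simulating step by step:
t=0: [35, 60, 29, 17, 40, 15, 59, 42, 23, 20]
t=1: [47, 33, 49, 25, 35, 32, 34, 41, 37, 40]
t=2: [13, 23, 31, 27, 29, 18, 14, 10, 3, 10]
t=3: [40, 37, 40, 32, 42, 41, 42, 26, 24, 25]

Answer: [40, 37, 40, 32, 42, 41, 42, 26, 24, 25]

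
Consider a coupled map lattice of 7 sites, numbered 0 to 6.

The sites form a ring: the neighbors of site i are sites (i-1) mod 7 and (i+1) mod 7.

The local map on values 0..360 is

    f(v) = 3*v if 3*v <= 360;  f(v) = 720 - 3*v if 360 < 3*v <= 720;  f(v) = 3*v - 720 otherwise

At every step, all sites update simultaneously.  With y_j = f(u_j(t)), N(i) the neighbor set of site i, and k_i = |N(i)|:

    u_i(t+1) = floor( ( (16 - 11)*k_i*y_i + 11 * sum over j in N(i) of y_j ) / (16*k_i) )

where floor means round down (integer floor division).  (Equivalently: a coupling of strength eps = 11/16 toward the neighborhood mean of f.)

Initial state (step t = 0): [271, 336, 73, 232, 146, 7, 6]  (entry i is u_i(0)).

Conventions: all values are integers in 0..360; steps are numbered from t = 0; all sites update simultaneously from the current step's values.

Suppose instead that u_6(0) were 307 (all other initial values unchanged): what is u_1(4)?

Answer: u_1(4) = 173
Key observation: This trace re-runs the system from the modified initial state.

Derivation:
t=0: [271, 336, 73, 232, 146, 7, 307]
t=1: [197, 197, 175, 179, 103, 172, 102]
t=2: [189, 151, 168, 230, 229, 275, 210]
t=3: [170, 210, 169, 94, 56, 75, 116]
t=4: [216, 173, 194, 219, 226, 247, 258]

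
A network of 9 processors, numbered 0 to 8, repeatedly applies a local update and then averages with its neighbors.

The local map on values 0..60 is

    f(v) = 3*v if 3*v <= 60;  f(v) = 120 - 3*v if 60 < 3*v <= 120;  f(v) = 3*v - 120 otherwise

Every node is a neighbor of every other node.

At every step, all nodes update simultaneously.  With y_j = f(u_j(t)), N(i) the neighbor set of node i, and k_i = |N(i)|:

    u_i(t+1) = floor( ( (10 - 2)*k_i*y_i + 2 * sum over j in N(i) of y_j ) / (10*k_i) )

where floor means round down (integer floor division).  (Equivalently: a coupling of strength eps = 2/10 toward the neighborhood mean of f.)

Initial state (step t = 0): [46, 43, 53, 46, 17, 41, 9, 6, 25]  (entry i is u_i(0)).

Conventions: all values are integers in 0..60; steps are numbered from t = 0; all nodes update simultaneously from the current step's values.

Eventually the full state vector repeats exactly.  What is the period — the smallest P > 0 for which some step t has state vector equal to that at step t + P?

Answer: 14
Key observation: The state at step 31, [55, 55, 55, 55, 55, 55, 55, 55, 18], reappears at step 45 — and no state repeats earlier — so the cycle the system enters has period 14.

Derivation:
t=0: [46, 43, 53, 46, 17, 41, 9, 6, 25]
t=1: [19, 12, 35, 19, 45, 8, 26, 19, 40]
t=2: [51, 35, 19, 51, 19, 26, 40, 51, 7]
t=3: [32, 18, 51, 32, 51, 39, 7, 32, 23]
t=4: [25, 48, 32, 25, 32, 9, 22, 25, 46]
t=5: [42, 26, 26, 42, 26, 28, 49, 42, 21]
t=6: [11, 39, 39, 11, 39, 34, 27, 11, 50]
t=7: [30, 7, 7, 30, 7, 18, 35, 30, 28]
t=8: [29, 22, 22, 29, 22, 48, 18, 29, 34]
t=9: [34, 50, 50, 34, 50, 27, 50, 34, 22]
t=10: [20, 29, 29, 20, 29, 36, 29, 20, 48]
t=11: [55, 34, 34, 55, 34, 18, 34, 55, 27]
t=12: [42, 21, 21, 42, 21, 49, 21, 42, 37]
t=13: [11, 51, 51, 11, 51, 27, 51, 11, 14]
t=14: [33, 33, 33, 33, 33, 38, 33, 33, 40]
t=15: [20, 20, 20, 20, 20, 8, 20, 20, 3]
t=16: [57, 57, 57, 57, 57, 29, 57, 57, 18]
t=17: [50, 50, 50, 50, 50, 36, 50, 50, 52]
t=18: [29, 29, 29, 29, 29, 15, 29, 29, 34]
t=19: [32, 32, 32, 32, 32, 42, 32, 32, 21]
t=20: [24, 24, 24, 24, 24, 10, 24, 24, 49]
t=21: [47, 47, 47, 47, 47, 33, 47, 47, 30]
t=22: [21, 21, 21, 21, 21, 21, 21, 21, 28]
t=23: [56, 56, 56, 56, 56, 56, 56, 56, 40]
t=24: [46, 46, 46, 46, 46, 46, 46, 46, 9]
t=25: [18, 18, 18, 18, 18, 18, 18, 18, 25]
t=26: [53, 53, 53, 53, 53, 53, 53, 53, 46]
t=27: [38, 38, 38, 38, 38, 38, 38, 38, 22]
t=28: [7, 7, 7, 7, 7, 7, 7, 7, 44]
t=29: [20, 20, 20, 20, 20, 20, 20, 20, 13]
t=30: [59, 59, 59, 59, 59, 59, 59, 59, 43]
t=31: [55, 55, 55, 55, 55, 55, 55, 55, 18]
t=32: [45, 45, 45, 45, 45, 45, 45, 45, 52]
t=33: [15, 15, 15, 15, 15, 15, 15, 15, 31]
t=34: [44, 44, 44, 44, 44, 44, 44, 44, 30]
t=35: [12, 12, 12, 12, 12, 12, 12, 12, 26]
t=36: [36, 36, 36, 36, 36, 36, 36, 36, 40]
t=37: [11, 11, 11, 11, 11, 11, 11, 11, 2]
t=38: [32, 32, 32, 32, 32, 32, 32, 32, 11]
t=39: [24, 24, 24, 24, 24, 24, 24, 24, 31]
t=40: [47, 47, 47, 47, 47, 47, 47, 47, 31]
t=41: [21, 21, 21, 21, 21, 21, 21, 21, 25]
t=42: [56, 56, 56, 56, 56, 56, 56, 56, 47]
t=43: [47, 47, 47, 47, 47, 47, 47, 47, 26]
t=44: [21, 21, 21, 21, 21, 21, 21, 21, 37]
t=45: [55, 55, 55, 55, 55, 55, 55, 55, 18]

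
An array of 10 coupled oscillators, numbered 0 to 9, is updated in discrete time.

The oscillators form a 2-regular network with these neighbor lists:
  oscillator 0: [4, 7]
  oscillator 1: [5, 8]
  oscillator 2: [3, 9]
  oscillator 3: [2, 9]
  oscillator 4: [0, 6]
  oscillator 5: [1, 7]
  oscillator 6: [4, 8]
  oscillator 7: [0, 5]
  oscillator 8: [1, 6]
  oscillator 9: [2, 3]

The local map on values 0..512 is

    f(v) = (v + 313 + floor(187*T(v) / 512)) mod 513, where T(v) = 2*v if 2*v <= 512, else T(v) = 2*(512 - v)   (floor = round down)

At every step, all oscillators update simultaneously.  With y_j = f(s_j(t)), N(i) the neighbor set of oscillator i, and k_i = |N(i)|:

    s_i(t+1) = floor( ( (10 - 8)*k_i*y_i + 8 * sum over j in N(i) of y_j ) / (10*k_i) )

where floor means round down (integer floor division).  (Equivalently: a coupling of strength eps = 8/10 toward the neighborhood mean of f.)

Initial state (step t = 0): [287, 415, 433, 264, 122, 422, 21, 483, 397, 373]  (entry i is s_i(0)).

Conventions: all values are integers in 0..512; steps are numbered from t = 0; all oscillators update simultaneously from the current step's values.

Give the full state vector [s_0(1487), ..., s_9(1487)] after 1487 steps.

Simulating step by step:
t=0: [287, 415, 433, 264, 122, 422, 21, 483, 397, 373]
t=1: [176, 284, 265, 274, 242, 293, 186, 276, 309, 268]
t=2: [207, 253, 246, 245, 133, 249, 214, 192, 199, 246]
t=3: [96, 197, 224, 224, 137, 193, 103, 181, 191, 224]
t=4: [155, 133, 187, 187, 395, 127, 165, 267, 278, 187]
t=5: [223, 112, 123, 123, 117, 113, 228, 83, 95, 123]
t=6: [220, 495, 12, 12, 152, 486, 230, 368, 375, 12]
t=7: [170, 293, 333, 333, 163, 292, 174, 248, 257, 333]
t=8: [143, 248, 263, 263, 94, 242, 150, 184, 189, 263]
t=9: [246, 183, 244, 244, 137, 182, 252, 129, 140, 244]
t=10: [69, 85, 222, 222, 191, 78, 78, 140, 149, 222]
t=11: [155, 293, 184, 184, 377, 290, 164, 360, 374, 184]
t=12: [232, 260, 118, 118, 115, 259, 236, 182, 188, 118]
t=13: [290, 196, 4, 4, 266, 191, 296, 200, 205, 4]
t=14: [206, 141, 319, 319, 251, 140, 210, 182, 187, 319]
t=15: [170, 74, 259, 259, 174, 71, 175, 102, 107, 259]
t=16: [254, 461, 243, 243, 98, 459, 260, 309, 316, 243]
t=17: [343, 282, 220, 220, 289, 281, 345, 265, 268, 220]
t=18: [251, 248, 180, 180, 263, 247, 252, 255, 255, 180]
t=19: [240, 233, 111, 111, 236, 233, 241, 232, 234, 111]
t=20: [206, 203, 505, 505, 214, 202, 208, 207, 208, 505]
t=21: [162, 153, 310, 310, 160, 153, 163, 153, 155, 310]
t=22: [72, 65, 257, 257, 80, 64, 74, 70, 72, 257]
t=23: [441, 429, 243, 243, 441, 428, 443, 430, 433, 243]
t=24: [290, 289, 220, 220, 292, 289, 291, 290, 290, 220]
t=25: [252, 251, 180, 180, 252, 251, 252, 251, 251, 180]
t=26: [235, 234, 111, 111, 236, 234, 235, 234, 234, 111]
t=27: [206, 204, 505, 505, 206, 204, 206, 204, 204, 505]
t=28: [154, 153, 310, 310, 156, 153, 154, 154, 154, 310]
t=29: [67, 64, 257, 257, 66, 64, 67, 65, 65, 257]
t=30: [426, 423, 243, 243, 427, 423, 426, 425, 425, 243]
t=31: [288, 288, 220, 220, 288, 288, 288, 288, 288, 220]
t=32: [251, 251, 180, 180, 251, 251, 251, 251, 251, 180]
t=33: [234, 234, 111, 111, 234, 234, 234, 234, 234, 111]
t=34: [204, 204, 505, 505, 204, 204, 204, 204, 204, 505]
t=35: [153, 153, 310, 310, 153, 153, 153, 153, 153, 310]
t=36: [64, 64, 257, 257, 64, 64, 64, 64, 64, 257]
t=37: [423, 423, 243, 243, 423, 423, 423, 423, 423, 243]
t=38: [288, 288, 220, 220, 288, 288, 288, 288, 288, 220]

Answer: [288, 288, 220, 220, 288, 288, 288, 288, 288, 220]
Key observation: The state at step 31, [288, 288, 220, 220, 288, 288, 288, 288, 288, 220], reappears at step 38: the system is in a cycle of period 7 from step 31 on.  Therefore the state at step 1487 equals the state at step 31 + ((1487 - 31) mod 7) = 31, which is [288, 288, 220, 220, 288, 288, 288, 288, 288, 220].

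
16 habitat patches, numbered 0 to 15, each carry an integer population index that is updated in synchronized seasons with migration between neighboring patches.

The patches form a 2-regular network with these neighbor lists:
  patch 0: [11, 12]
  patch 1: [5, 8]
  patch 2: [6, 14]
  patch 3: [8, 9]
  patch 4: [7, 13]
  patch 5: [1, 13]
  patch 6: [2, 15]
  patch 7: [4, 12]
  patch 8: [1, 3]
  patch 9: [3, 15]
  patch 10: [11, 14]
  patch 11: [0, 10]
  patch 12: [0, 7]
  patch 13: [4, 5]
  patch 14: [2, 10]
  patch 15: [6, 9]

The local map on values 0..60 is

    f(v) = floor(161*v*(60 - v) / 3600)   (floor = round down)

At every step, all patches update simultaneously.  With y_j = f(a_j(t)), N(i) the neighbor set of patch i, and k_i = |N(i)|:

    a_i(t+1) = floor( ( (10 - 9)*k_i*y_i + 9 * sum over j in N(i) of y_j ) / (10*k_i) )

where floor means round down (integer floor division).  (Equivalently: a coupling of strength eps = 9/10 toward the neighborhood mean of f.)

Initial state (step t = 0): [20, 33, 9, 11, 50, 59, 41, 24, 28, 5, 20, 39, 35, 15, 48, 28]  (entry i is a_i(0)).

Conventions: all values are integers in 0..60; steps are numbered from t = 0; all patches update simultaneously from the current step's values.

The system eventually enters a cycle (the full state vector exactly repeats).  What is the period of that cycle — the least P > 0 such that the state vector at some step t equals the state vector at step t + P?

Answer: 2
Key observation: The state at step 5, [37, 38, 37, 37, 37, 38, 37, 37, 37, 37, 37, 37, 37, 38, 37, 37], reappears at step 7 — and no state repeats earlier — so the cycle the system enters has period 2.

Derivation:
t=0: [20, 33, 9, 11, 50, 59, 41, 24, 28, 5, 20, 39, 35, 15, 48, 28]
t=1: [37, 22, 28, 25, 32, 31, 30, 31, 32, 30, 30, 35, 36, 13, 27, 24]
t=2: [38, 39, 39, 39, 34, 32, 39, 39, 38, 38, 39, 39, 38, 38, 39, 39]
t=3: [36, 38, 36, 36, 36, 36, 36, 37, 36, 36, 36, 36, 36, 39, 36, 36]
t=4: [38, 37, 38, 38, 37, 36, 38, 38, 37, 38, 38, 38, 38, 37, 38, 38]
t=5: [37, 38, 37, 37, 37, 38, 37, 37, 37, 37, 37, 37, 37, 38, 37, 37]
t=6: [38, 37, 38, 38, 37, 37, 38, 38, 37, 38, 38, 38, 38, 37, 38, 38]
t=7: [37, 38, 37, 37, 37, 38, 37, 37, 37, 37, 37, 37, 37, 38, 37, 37]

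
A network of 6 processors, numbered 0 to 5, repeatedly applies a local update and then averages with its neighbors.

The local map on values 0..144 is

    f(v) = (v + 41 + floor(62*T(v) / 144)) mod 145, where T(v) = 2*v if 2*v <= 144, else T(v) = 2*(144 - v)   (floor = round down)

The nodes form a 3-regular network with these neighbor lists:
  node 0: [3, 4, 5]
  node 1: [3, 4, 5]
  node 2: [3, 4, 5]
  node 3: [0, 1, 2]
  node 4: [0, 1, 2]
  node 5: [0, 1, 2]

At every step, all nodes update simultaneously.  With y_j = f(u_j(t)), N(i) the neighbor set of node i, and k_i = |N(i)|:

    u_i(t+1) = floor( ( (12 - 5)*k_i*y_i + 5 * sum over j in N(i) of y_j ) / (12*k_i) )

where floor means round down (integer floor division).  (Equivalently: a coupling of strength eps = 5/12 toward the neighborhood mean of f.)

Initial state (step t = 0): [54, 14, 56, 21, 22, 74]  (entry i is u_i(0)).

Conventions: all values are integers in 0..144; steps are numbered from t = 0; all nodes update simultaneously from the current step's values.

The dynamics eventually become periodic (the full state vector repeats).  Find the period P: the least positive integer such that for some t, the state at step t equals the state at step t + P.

Simulating step by step:
t=0: [54, 14, 56, 21, 22, 74]
t=1: [108, 65, 26, 75, 76, 46]
t=2: [46, 35, 77, 36, 36, 92]
t=3: [107, 96, 51, 99, 99, 55]
t=4: [48, 48, 107, 47, 47, 111]
t=5: [116, 116, 60, 115, 115, 61]
t=6: [31, 31, 15, 31, 31, 16]
t=7: [94, 94, 76, 93, 93, 77]
t=8: [32, 32, 30, 32, 32, 30]
t=9: [99, 99, 97, 99, 99, 97]
t=10: [33, 33, 33, 33, 33, 33]
t=11: [102, 102, 102, 102, 102, 102]
t=12: [34, 34, 34, 34, 34, 34]
t=13: [104, 104, 104, 104, 104, 104]
t=14: [34, 34, 34, 34, 34, 34]

Answer: 2
Key observation: The state at step 12, [34, 34, 34, 34, 34, 34], reappears at step 14 — and no state repeats earlier — so the cycle the system enters has period 2.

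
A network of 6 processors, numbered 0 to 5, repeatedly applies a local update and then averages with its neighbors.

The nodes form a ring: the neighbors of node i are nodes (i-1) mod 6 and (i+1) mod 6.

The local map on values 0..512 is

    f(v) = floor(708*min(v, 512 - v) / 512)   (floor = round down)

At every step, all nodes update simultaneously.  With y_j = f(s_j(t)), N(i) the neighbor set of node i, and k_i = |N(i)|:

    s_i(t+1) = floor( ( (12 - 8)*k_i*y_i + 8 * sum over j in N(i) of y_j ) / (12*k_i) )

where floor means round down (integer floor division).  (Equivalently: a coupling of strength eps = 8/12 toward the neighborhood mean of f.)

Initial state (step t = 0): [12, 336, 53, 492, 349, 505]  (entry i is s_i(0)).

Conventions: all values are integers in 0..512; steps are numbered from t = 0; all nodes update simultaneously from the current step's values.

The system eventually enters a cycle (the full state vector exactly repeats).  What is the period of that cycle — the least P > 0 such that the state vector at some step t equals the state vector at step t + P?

Simulating step by step:
t=0: [12, 336, 53, 492, 349, 505]
t=1: [89, 110, 114, 108, 87, 83]
t=2: [129, 144, 152, 142, 127, 119]
t=3: [180, 195, 201, 193, 178, 172]
t=4: [251, 264, 270, 263, 249, 243]
t=5: [341, 341, 340, 340, 341, 342]
t=6: [235, 236, 236, 236, 236, 235]
t=7: [324, 325, 326, 326, 325, 324]
t=8: [258, 258, 257, 257, 258, 258]
t=9: [351, 351, 351, 351, 351, 351]
t=10: [222, 222, 222, 222, 222, 222]
t=11: [306, 306, 306, 306, 306, 306]
t=12: [284, 284, 284, 284, 284, 284]
t=13: [315, 315, 315, 315, 315, 315]
t=14: [272, 272, 272, 272, 272, 272]
t=15: [331, 331, 331, 331, 331, 331]
t=16: [250, 250, 250, 250, 250, 250]
t=17: [345, 345, 345, 345, 345, 345]
t=18: [230, 230, 230, 230, 230, 230]
t=19: [318, 318, 318, 318, 318, 318]
t=20: [268, 268, 268, 268, 268, 268]
t=21: [337, 337, 337, 337, 337, 337]
t=22: [241, 241, 241, 241, 241, 241]
t=23: [333, 333, 333, 333, 333, 333]
t=24: [247, 247, 247, 247, 247, 247]
t=25: [341, 341, 341, 341, 341, 341]
t=26: [236, 236, 236, 236, 236, 236]
t=27: [326, 326, 326, 326, 326, 326]
t=28: [257, 257, 257, 257, 257, 257]
t=29: [352, 352, 352, 352, 352, 352]
t=30: [221, 221, 221, 221, 221, 221]
t=31: [305, 305, 305, 305, 305, 305]
t=32: [286, 286, 286, 286, 286, 286]
t=33: [312, 312, 312, 312, 312, 312]
t=34: [276, 276, 276, 276, 276, 276]
t=35: [326, 326, 326, 326, 326, 326]

Answer: 8
Key observation: The state at step 27, [326, 326, 326, 326, 326, 326], reappears at step 35 — and no state repeats earlier — so the cycle the system enters has period 8.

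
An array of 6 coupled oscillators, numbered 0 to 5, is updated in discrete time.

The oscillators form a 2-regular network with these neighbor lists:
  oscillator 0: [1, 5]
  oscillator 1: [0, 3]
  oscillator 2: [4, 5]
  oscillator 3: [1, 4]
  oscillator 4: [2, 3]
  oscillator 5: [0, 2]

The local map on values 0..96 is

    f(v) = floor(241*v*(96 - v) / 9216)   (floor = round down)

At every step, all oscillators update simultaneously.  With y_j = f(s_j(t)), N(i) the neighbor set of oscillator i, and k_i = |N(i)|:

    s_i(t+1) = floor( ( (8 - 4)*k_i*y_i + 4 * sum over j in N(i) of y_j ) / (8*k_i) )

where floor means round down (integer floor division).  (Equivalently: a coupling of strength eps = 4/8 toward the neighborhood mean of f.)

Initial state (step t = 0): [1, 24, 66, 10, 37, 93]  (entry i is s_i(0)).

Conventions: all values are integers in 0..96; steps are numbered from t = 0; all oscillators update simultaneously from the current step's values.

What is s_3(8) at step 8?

Answer: s_3(8) = 57

Derivation:
t=0: [1, 24, 66, 10, 37, 93]
t=1: [14, 28, 41, 36, 46, 16]
t=2: [35, 46, 52, 55, 58, 38]
t=3: [56, 58, 58, 58, 57, 57]
t=4: [57, 57, 57, 57, 57, 57]
t=5: [58, 58, 58, 58, 58, 58]
t=6: [57, 57, 57, 57, 57, 57]
t=7: [58, 58, 58, 58, 58, 58]
t=8: [57, 57, 57, 57, 57, 57]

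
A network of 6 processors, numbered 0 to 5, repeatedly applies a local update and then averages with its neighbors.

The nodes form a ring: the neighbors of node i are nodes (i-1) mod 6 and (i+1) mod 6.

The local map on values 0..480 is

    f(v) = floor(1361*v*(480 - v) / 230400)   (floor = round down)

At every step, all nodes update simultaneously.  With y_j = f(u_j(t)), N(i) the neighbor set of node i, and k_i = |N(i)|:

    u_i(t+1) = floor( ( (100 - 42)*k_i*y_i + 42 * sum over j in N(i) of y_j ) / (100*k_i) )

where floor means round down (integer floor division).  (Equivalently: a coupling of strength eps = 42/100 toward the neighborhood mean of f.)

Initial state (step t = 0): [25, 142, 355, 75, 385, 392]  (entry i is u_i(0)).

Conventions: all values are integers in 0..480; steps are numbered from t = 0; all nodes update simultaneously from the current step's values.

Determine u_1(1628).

Answer: u_1(1628) = 312
Key observation: The state at step 12, [312, 312, 312, 312, 312, 312], reappears at step 14: the system is in a cycle of period 2 from step 12 on.  Therefore the state at step 1628 equals the state at step 12 + ((1628 - 12) mod 2) = 12, which is [312, 312, 312, 312, 312, 312].

Derivation:
t=0: [25, 142, 355, 75, 385, 392]
t=1: [140, 233, 248, 204, 205, 177]
t=2: [300, 326, 337, 333, 329, 312]
t=3: [311, 298, 287, 288, 295, 307]
t=4: [312, 319, 325, 325, 320, 314]
t=5: [307, 303, 298, 298, 302, 306]
t=6: [313, 316, 319, 319, 317, 314]
t=7: [307, 305, 303, 303, 305, 306]
t=8: [313, 314, 315, 315, 315, 314]
t=9: [307, 307, 307, 307, 307, 307]
t=10: [313, 313, 313, 313, 313, 313]
t=11: [308, 308, 308, 308, 308, 308]
t=12: [312, 312, 312, 312, 312, 312]
t=13: [309, 309, 309, 309, 309, 309]
t=14: [312, 312, 312, 312, 312, 312]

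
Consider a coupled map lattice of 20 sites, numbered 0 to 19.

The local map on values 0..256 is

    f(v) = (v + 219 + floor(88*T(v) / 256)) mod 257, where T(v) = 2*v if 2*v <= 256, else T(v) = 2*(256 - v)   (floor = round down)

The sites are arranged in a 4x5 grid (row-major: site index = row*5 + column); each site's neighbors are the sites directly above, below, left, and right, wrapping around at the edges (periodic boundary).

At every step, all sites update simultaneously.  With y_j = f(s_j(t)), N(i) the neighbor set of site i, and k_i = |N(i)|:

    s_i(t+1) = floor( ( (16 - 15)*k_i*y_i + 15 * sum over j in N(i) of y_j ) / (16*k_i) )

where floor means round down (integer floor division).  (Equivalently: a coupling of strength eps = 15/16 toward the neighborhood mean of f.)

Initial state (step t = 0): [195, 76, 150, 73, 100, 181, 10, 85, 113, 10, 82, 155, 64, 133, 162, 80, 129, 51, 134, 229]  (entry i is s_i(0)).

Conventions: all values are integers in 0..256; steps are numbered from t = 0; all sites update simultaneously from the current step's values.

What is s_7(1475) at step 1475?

Simulating step by step:
t=0: [195, 76, 150, 73, 100, 181, 10, 85, 113, 10, 82, 155, 64, 133, 162, 80, 129, 51, 134, 229]
t=1: [132, 191, 88, 156, 178, 192, 149, 156, 151, 170, 162, 148, 125, 149, 181, 166, 109, 146, 133, 152]
t=2: [193, 157, 183, 167, 185, 186, 190, 164, 186, 192, 191, 172, 183, 182, 187, 175, 185, 153, 184, 188]
t=3: [192, 195, 188, 194, 195, 197, 191, 195, 192, 195, 193, 195, 190, 195, 196, 196, 189, 194, 191, 194]
t=4: [198, 197, 197, 197, 198, 197, 198, 197, 198, 198, 198, 197, 197, 197, 198, 197, 198, 196, 197, 198]
t=5: [199, 199, 199, 199, 199, 199, 199, 199, 199, 199, 199, 199, 199, 199, 199, 199, 199, 199, 199, 199]
t=6: [200, 200, 200, 200, 200, 200, 200, 200, 200, 200, 200, 200, 200, 200, 200, 200, 200, 200, 200, 200]
t=7: [200, 200, 200, 200, 200, 200, 200, 200, 200, 200, 200, 200, 200, 200, 200, 200, 200, 200, 200, 200]

Answer: s_7(1475) = 200
Key observation: The state at step 6, [200, 200, 200, 200, 200, 200, 200, 200, 200, 200, 200, 200, 200, 200, 200, 200, 200, 200, 200, 200], reappears at step 7: the system is in a cycle of period 1 from step 6 on.  Therefore the state at step 1475 equals the state at step 6 + ((1475 - 6) mod 1) = 6, which is [200, 200, 200, 200, 200, 200, 200, 200, 200, 200, 200, 200, 200, 200, 200, 200, 200, 200, 200, 200].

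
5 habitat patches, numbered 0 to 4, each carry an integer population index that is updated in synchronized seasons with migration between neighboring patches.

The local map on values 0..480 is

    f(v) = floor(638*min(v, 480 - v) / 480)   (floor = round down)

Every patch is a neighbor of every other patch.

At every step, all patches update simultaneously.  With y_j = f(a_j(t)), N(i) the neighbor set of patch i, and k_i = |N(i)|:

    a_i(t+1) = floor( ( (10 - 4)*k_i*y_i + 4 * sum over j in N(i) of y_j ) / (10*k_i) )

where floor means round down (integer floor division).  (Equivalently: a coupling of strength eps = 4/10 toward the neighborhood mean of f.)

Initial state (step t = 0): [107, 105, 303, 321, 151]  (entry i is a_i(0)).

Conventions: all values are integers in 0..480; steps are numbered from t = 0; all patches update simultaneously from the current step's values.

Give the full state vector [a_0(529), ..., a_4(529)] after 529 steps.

Simulating step by step:
t=0: [107, 105, 303, 321, 151]
t=1: [163, 162, 210, 198, 192]
t=2: [230, 230, 262, 254, 250]
t=3: [302, 302, 294, 300, 302]
t=4: [237, 237, 242, 238, 237]
t=5: [315, 315, 315, 315, 315]
t=6: [219, 219, 219, 219, 219]
t=7: [291, 291, 291, 291, 291]
t=8: [251, 251, 251, 251, 251]
t=9: [304, 304, 304, 304, 304]
t=10: [233, 233, 233, 233, 233]
t=11: [309, 309, 309, 309, 309]
t=12: [227, 227, 227, 227, 227]
t=13: [301, 301, 301, 301, 301]
t=14: [237, 237, 237, 237, 237]
t=15: [315, 315, 315, 315, 315]

Answer: [304, 304, 304, 304, 304]
Key observation: The state at step 5, [315, 315, 315, 315, 315], reappears at step 15: the system is in a cycle of period 10 from step 5 on.  Therefore the state at step 529 equals the state at step 5 + ((529 - 5) mod 10) = 9, which is [304, 304, 304, 304, 304].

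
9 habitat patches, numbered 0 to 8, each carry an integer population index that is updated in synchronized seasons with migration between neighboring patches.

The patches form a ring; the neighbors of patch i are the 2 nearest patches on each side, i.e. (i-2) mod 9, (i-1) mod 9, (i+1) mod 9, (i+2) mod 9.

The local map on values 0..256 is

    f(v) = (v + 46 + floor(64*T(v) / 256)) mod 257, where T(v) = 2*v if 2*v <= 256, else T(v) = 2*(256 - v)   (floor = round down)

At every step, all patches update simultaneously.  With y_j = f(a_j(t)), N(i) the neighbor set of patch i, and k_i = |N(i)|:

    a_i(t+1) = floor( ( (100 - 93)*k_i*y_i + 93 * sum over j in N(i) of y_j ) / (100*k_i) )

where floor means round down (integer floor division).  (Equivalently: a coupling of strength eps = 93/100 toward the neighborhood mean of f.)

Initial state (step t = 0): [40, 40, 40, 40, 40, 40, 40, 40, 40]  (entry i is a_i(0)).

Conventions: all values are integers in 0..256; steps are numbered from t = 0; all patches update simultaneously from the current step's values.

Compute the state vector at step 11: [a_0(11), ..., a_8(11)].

Simulating step by step:
t=0: [40, 40, 40, 40, 40, 40, 40, 40, 40]
t=1: [106, 106, 106, 106, 106, 106, 106, 106, 106]
t=2: [205, 205, 205, 205, 205, 205, 205, 205, 205]
t=3: [19, 19, 19, 19, 19, 19, 19, 19, 19]
t=4: [74, 74, 74, 74, 74, 74, 74, 74, 74]
t=5: [157, 157, 157, 157, 157, 157, 157, 157, 157]
t=6: [252, 252, 252, 252, 252, 252, 252, 252, 252]
t=7: [43, 43, 43, 43, 43, 43, 43, 43, 43]
t=8: [110, 110, 110, 110, 110, 110, 110, 110, 110]
t=9: [211, 211, 211, 211, 211, 211, 211, 211, 211]
t=10: [22, 22, 22, 22, 22, 22, 22, 22, 22]
t=11: [79, 79, 79, 79, 79, 79, 79, 79, 79]

Answer: [79, 79, 79, 79, 79, 79, 79, 79, 79]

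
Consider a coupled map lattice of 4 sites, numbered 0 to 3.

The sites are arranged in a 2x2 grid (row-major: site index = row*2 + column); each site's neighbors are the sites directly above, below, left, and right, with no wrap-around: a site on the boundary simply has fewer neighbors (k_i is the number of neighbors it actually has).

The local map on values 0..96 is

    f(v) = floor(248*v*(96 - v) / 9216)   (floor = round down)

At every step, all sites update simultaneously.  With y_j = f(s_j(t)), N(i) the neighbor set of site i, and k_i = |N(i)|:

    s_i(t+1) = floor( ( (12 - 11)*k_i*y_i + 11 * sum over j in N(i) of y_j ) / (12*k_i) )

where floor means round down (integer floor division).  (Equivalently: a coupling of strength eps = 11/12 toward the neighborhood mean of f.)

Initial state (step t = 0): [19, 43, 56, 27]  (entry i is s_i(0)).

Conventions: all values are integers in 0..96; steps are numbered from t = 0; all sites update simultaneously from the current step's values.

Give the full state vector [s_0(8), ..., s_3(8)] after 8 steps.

Answer: [59, 59, 59, 59]

Derivation:
t=0: [19, 43, 56, 27]
t=1: [58, 45, 45, 59]
t=2: [60, 58, 58, 60]
t=3: [58, 58, 58, 58]
t=4: [59, 59, 59, 59]
t=5: [58, 58, 58, 58]
t=6: [59, 59, 59, 59]
t=7: [58, 58, 58, 58]
t=8: [59, 59, 59, 59]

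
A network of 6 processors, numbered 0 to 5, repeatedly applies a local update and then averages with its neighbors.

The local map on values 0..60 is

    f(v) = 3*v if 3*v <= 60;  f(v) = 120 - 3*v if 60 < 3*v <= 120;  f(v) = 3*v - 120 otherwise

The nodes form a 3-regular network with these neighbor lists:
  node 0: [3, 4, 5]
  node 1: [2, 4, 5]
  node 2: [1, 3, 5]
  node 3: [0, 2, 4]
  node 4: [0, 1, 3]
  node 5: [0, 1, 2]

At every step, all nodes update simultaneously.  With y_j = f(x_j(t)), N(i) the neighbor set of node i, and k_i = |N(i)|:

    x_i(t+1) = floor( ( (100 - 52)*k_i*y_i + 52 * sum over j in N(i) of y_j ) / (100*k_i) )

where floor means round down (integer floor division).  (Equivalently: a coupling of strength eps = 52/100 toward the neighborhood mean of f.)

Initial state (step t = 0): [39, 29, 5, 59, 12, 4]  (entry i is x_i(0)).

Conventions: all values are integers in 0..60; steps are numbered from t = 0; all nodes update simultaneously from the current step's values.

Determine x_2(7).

Answer: x_2(7) = 33

Derivation:
t=0: [39, 29, 5, 59, 12, 4]
t=1: [19, 26, 24, 36, 33, 14]
t=2: [40, 39, 39, 27, 29, 45]
t=3: [15, 10, 11, 24, 23, 8]
t=4: [42, 33, 33, 45, 45, 30]
t=5: [13, 21, 21, 14, 14, 22]
t=6: [42, 53, 53, 44, 44, 52]
t=7: [13, 33, 33, 15, 15, 31]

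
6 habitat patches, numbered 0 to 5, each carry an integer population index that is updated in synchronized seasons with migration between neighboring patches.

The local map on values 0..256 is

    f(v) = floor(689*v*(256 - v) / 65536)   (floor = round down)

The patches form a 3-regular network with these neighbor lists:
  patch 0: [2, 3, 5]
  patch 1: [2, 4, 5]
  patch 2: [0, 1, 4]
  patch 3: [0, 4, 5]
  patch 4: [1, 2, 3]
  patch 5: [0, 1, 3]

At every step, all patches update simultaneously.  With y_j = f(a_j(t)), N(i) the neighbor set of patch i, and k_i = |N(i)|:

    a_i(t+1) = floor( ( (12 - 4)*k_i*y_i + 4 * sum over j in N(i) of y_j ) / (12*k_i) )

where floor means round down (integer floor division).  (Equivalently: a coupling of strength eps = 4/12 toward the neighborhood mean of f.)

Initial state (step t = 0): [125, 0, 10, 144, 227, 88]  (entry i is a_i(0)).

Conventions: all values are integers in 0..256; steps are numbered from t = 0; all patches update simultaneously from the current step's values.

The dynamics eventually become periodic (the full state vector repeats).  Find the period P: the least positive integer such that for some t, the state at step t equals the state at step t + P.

Answer: 2
Key observation: The state at step 8, [160, 160, 160, 160, 160, 160], reappears at step 10 — and no state repeats earlier — so the cycle the system enters has period 2.

Derivation:
t=0: [125, 0, 10, 144, 227, 88]
t=1: [153, 27, 43, 156, 67, 141]
t=2: [157, 87, 104, 161, 124, 157]
t=3: [163, 158, 165, 162, 168, 161]
t=4: [159, 160, 157, 159, 156, 160]
t=5: [162, 161, 162, 162, 163, 161]
t=6: [160, 159, 159, 159, 159, 160]
t=7: [161, 161, 161, 161, 162, 161]
t=8: [160, 160, 160, 160, 160, 160]
t=9: [161, 161, 161, 161, 161, 161]
t=10: [160, 160, 160, 160, 160, 160]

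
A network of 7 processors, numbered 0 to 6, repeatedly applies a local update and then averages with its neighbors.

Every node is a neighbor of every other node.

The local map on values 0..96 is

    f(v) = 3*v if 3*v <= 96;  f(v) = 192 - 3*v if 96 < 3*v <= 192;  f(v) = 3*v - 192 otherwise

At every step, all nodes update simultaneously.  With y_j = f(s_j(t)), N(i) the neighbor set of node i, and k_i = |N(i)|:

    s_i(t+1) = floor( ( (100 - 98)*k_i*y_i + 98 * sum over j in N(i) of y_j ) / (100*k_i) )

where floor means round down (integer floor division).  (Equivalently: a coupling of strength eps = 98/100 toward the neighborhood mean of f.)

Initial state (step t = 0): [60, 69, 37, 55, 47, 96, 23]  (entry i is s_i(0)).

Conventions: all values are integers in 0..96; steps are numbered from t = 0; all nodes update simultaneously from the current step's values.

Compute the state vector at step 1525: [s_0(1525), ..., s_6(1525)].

Simulating step by step:
t=0: [60, 69, 37, 55, 47, 96, 23]
t=1: [55, 55, 45, 53, 50, 43, 47]
t=2: [45, 45, 40, 44, 42, 39, 41]
t=3: [66, 66, 64, 65, 65, 63, 64]
t=4: [2, 2, 3, 3, 3, 3, 3]
t=5: [8, 8, 8, 8, 8, 8, 8]
t=6: [24, 24, 24, 24, 24, 24, 24]
t=7: [72, 72, 72, 72, 72, 72, 72]
t=8: [24, 24, 24, 24, 24, 24, 24]

Answer: [72, 72, 72, 72, 72, 72, 72]
Key observation: The state at step 6, [24, 24, 24, 24, 24, 24, 24], reappears at step 8: the system is in a cycle of period 2 from step 6 on.  Therefore the state at step 1525 equals the state at step 6 + ((1525 - 6) mod 2) = 7, which is [72, 72, 72, 72, 72, 72, 72].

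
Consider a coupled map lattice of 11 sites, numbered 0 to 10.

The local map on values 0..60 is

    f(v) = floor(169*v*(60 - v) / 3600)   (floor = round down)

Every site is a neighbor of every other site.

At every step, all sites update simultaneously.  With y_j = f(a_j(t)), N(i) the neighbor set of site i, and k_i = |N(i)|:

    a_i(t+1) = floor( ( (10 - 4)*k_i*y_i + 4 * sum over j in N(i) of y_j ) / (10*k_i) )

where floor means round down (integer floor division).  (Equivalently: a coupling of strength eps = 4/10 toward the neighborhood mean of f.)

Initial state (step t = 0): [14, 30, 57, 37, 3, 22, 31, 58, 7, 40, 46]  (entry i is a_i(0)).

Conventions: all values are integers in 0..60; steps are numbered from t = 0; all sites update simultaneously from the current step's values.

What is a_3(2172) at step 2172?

Answer: a_3(2172) = 38
Key observation: The state at step 4, [38, 38, 38, 38, 38, 38, 38, 38, 38, 38, 38], reappears at step 6: the system is in a cycle of period 2 from step 4 on.  Therefore the state at step 2172 equals the state at step 4 + ((2172 - 4) mod 2) = 4, which is [38, 38, 38, 38, 38, 38, 38, 38, 38, 38, 38].

Derivation:
t=0: [14, 30, 57, 37, 3, 22, 31, 58, 7, 40, 46]
t=1: [28, 35, 16, 33, 16, 33, 35, 14, 21, 32, 28]
t=2: [40, 39, 35, 39, 35, 39, 39, 33, 38, 40, 40]
t=3: [37, 38, 39, 38, 39, 38, 38, 39, 38, 37, 37]
t=4: [38, 38, 38, 38, 38, 38, 38, 38, 38, 38, 38]
t=5: [39, 39, 39, 39, 39, 39, 39, 39, 39, 39, 39]
t=6: [38, 38, 38, 38, 38, 38, 38, 38, 38, 38, 38]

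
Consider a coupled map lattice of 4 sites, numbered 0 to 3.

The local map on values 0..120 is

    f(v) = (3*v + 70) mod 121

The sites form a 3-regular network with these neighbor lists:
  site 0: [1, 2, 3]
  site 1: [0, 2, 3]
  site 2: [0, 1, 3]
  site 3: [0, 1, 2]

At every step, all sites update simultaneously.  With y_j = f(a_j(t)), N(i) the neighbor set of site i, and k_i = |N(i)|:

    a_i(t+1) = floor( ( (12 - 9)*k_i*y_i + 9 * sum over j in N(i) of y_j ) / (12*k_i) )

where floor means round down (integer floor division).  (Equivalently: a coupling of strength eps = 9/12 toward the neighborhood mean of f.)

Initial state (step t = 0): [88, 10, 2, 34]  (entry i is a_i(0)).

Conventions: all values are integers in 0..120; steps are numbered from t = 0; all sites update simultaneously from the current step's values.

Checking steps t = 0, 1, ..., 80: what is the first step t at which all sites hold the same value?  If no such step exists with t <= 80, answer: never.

Answer: 1
Key observation: Synchronization is absorbing here: once all sites are equal they stay equal, and step 1 is the first all-equal step.

Derivation:
t=0: [88, 10, 2, 34]  (not all equal)
t=1: [79, 79, 79, 79]  (all equal)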